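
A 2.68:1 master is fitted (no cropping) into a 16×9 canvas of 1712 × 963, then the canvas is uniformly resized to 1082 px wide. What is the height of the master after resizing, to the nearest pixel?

At 1712×963 the master is width-limited, so height = 1712 / 2.680 ≈ 638.81 px.
The frame scales by 1082/1712 = 0.6320; 638.81 × 0.6320 ≈ 403.73 px.

404 px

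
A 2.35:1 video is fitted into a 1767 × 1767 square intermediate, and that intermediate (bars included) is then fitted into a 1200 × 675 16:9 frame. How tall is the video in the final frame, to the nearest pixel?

287 px

First fit — 2.35:1 into 1767×1767 spans the width: 1767.00 × 751.91.
square in 1200×675: fills the height, so the intermediate becomes 675.00 × 675.00 — a scale of ×0.3820.
The video scales with it: height 751.91 × 0.3820 ≈ 287.23.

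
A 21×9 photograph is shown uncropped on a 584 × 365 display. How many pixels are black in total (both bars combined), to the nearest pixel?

21×9 is wider than 16×10, so it spans the full width.
The photograph is 584 × 9/21 ≈ 250.2857 px tall.
Leftover height: 365 − 250.2857 = 114.7143 px.
Bar area = 114.7143 × 584 ≈ 66993 px.

66993 pixels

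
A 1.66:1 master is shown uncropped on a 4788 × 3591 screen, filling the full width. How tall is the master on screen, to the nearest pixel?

2884 px

That makes the image 2884.34 px tall (4788 / 1.660).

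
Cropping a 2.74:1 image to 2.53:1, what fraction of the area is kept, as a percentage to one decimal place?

The height stays; only width is cut (since 2.53:1 is narrower than 2.74:1).
Area ratio = (2.530)/(2.740) = 92.34% retained.

92.3%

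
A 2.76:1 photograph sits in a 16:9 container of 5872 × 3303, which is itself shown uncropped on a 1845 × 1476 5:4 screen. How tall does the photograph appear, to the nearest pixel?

668 px

Inside the 5872×3303 canvas the photograph is width-limited at 5872.00 × 2127.54.
The 16:9 canvas is width-limited in 1845×1476, giving 1845.00 × 1037.81; scale factor 0.3142.
So the photograph's height is 2127.54 × 0.3142 ≈ 668.48.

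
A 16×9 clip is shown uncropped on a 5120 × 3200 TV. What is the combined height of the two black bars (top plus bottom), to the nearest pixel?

16×9 is wider than 16×10, so it spans the full width.
Content height = 5120 × 9/16 ≈ 2880.00 px.
3200 − 2880.00 = 320.00 px of bars.

320 px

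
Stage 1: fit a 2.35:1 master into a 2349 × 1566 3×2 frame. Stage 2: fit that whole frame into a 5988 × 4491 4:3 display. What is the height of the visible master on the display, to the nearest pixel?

2548 px

2.35:1 in 2349×1566: fills the width, so the master is 2349.00 × 999.57.
The 3×2 canvas is width-limited in 5988×4491, giving 5988.00 × 3992.00; scale factor 2.5492.
The master scales with it: height 999.57 × 2.5492 ≈ 2548.09.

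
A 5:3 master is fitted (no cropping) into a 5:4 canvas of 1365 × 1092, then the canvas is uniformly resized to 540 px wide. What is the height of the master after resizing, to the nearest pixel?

324 px

Fitted into 1365×1092, the master spans the width; its height is 1365 × 3/5 ≈ 819.00 px.
The frame scales by 540/1365 = 0.3956; 819.00 × 0.3956 ≈ 324.00 px.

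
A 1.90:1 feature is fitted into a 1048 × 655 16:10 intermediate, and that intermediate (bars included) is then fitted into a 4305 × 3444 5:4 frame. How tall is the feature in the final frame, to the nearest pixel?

1.90:1 in 1048×655: fills the width, so the feature is 1048.00 × 551.58.
16:10 in 4305×3444: fills the width, so the intermediate becomes 4305.00 × 2690.62 — a scale of ×4.1078.
Applying the same ×4.1078: 551.58 → 2265.79.

2266 px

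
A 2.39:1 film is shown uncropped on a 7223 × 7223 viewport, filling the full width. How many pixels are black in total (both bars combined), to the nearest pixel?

30342554 pixels

The film is 7223 / 2.390 ≈ 3022.1757 px tall.
Leftover height: 7223 − 3022.1757 = 4200.8243 px.
Across the 7223-px span: 4200.8243 × 7223 ≈ 30342554 px.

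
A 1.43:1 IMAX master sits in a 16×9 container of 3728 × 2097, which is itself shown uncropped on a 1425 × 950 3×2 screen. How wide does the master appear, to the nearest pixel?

1146 px

Inside the 3728×2097 canvas the master is height-limited at 2998.71 × 2097.00.
Second fit — the 16×9 canvas into 1425×950 spans the width: 1425.00 × 801.56 (×0.3822 from 3728×2097).
So the master's width is 2998.71 × 0.3822 ≈ 1146.23.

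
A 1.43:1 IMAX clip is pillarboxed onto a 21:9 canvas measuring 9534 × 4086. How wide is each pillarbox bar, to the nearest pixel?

1846 px

1.43:1 IMAX (1.430) < 21:9 (2.333), so the clip fills the height.
That makes the image 5842.98 px wide (4086 × 1.430).
Black = 9534 − 5842.98 = 3691.02 px, or 1845.51 per bar.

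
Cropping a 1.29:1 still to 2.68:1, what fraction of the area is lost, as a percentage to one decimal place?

2.68:1 is wider than 1.29:1, so the crop keeps the full width and trims the height.
Area ratio = (1.290)/(2.680) = 48.13%; the remaining 51.87% is cropped out.

51.9%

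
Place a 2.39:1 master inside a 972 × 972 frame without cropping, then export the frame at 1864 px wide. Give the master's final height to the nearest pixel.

780 px

At 972×972 the master is width-limited, so height = 972 / 2.390 ≈ 406.69 px.
The frame scales by 1864/972 = 1.9177; 406.69 × 1.9177 ≈ 779.92 px.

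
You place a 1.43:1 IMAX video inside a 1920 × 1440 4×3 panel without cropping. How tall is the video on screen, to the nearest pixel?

1.43:1 IMAX (1.430) > 4×3 (1.333), so the video fills the width.
That makes the image 1342.66 px tall (1920 / 1.430).

1343 px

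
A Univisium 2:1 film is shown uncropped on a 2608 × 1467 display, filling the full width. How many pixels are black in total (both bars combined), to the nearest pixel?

425104 pixels

Content height = 2608 × 1/2 ≈ 1304.0000 px.
Black = 1467 − 1304.0000 = 163.0000 px.
Across the 2608-px span: 163.0000 × 2608 ≈ 425104 px.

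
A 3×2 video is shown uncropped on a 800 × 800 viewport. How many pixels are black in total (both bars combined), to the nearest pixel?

213333 pixels

Since 1.500 > 1.000, the video is width-limited.
That makes the image 533.3333 px tall (800 × 2/3).
Leftover height: 800 − 533.3333 = 266.6667 px.
Bar area = 266.6667 × 800 ≈ 213333 px.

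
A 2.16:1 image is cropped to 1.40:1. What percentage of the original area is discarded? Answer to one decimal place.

35.2%

Going from 2.16:1 to 1.40:1 means cutting width while keeping height.
Area ratio = (1.400)/(2.160) = 64.81%; the remaining 35.19% is cropped out.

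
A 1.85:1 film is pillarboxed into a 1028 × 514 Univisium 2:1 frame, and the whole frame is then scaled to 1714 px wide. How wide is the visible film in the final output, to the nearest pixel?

Fitted into 1028×514, the film spans the height; its width is 514 × 1.850 ≈ 950.90 px.
Scaling 1028 → 1714 is ×1.6673, so the width becomes 950.90 × 1.6673 ≈ 1585.45 px.

1585 px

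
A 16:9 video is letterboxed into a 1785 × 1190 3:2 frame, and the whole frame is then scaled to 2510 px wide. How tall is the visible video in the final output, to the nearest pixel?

1412 px

In the 1785×1190 frame the video fills the width: height = 1785 × 9/16 ≈ 1004.06 px.
Resizing to 2510 px wide multiplies everything by 1.4062: 1004.06 → 1411.88 px.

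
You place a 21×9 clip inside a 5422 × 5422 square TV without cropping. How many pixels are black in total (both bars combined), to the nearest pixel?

16798905 pixels

21×9 is wider than square, so it spans the full width.
Content height = 5422 × 9/21 ≈ 2323.7143 px.
5422 − 2323.7143 = 3098.2857 px of bars.
That's 3098.2857 × 5422 ≈ 16798905 black pixels.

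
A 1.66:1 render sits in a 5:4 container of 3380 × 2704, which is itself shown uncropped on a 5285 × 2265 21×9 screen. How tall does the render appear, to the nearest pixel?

1.66:1 in 3380×2704: fills the width, so the render is 3380.00 × 2036.14.
5:4 in 5285×2265: fills the height, so the intermediate becomes 2831.25 × 2265.00 — a scale of ×0.8376.
Applying the same ×0.8376: 2036.14 → 1705.57.

1706 px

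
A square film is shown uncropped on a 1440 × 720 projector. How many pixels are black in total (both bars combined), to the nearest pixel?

518400 pixels

Since 1.000 < 2.000, the film is height-limited.
That makes the image 720.0000 px wide (720 × 1/1).
1440 − 720.0000 = 720.0000 px of bars.
That's 720.0000 × 720 ≈ 518400 black pixels.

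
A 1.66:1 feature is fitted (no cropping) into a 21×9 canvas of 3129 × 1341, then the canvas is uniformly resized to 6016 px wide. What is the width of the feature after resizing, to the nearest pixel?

4280 px

Fitted into 3129×1341, the feature spans the height; its width is 1341 × 1.660 ≈ 2226.06 px.
Resizing to 6016 px wide multiplies everything by 1.9227: 2226.06 → 4279.95 px.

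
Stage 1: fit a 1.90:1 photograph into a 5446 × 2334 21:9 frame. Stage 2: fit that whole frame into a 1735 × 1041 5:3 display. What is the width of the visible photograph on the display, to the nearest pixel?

1413 px

First fit — 1.90:1 into 5446×2334 spans the height: 4434.60 × 2334.00.
Second fit — the 21:9 canvas into 1735×1041 spans the width: 1735.00 × 743.57 (×0.3186 from 5446×2334).
So the photograph's width is 4434.60 × 0.3186 ≈ 1412.79.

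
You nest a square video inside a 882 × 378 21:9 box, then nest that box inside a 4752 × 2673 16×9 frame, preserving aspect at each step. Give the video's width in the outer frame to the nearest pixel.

Inside the 882×378 canvas the video is height-limited at 378.00 × 378.00.
Second fit — the 21:9 canvas into 4752×2673 spans the width: 4752.00 × 2036.57 (×5.3878 from 882×378).
So the video's width is 378.00 × 5.3878 ≈ 2036.57.

2037 px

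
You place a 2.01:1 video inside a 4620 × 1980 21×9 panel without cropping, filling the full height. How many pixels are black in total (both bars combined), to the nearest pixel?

The video is 1980 × 2.010 ≈ 3979.8000 px wide.
Black = 4620 − 3979.8000 = 640.2000 px.
Bar area = 640.2000 × 1980 ≈ 1267596 px.

1267596 pixels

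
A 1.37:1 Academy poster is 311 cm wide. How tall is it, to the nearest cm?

At 1.37:1 Academy, 311 / 1.370 ≈ 227.01.

227 cm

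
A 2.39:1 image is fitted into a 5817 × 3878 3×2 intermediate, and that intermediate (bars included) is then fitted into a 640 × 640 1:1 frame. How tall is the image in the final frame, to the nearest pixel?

First fit — 2.39:1 into 5817×3878 spans the width: 5817.00 × 2433.89.
Second fit — the 3×2 canvas into 640×640 spans the width: 640.00 × 426.67 (×0.1100 from 5817×3878).
Applying the same ×0.1100: 2433.89 → 267.78.

268 px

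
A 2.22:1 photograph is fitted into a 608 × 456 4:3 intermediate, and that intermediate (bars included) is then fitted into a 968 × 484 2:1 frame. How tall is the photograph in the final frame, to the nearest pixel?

Inside the 608×456 canvas the photograph is width-limited at 608.00 × 273.87.
4:3 in 968×484: fills the height, so the intermediate becomes 645.33 × 484.00 — a scale of ×1.0614.
The photograph scales with it: height 273.87 × 1.0614 ≈ 290.69.

291 px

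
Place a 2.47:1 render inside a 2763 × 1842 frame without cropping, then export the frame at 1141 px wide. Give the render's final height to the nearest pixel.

In the 2763×1842 frame the render fills the width: height = 2763 / 2.470 ≈ 1118.62 px.
The frame scales by 1141/2763 = 0.4130; 1118.62 × 0.4130 ≈ 461.94 px.

462 px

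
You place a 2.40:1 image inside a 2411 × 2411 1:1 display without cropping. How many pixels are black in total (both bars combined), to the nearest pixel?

3390871 pixels

Since 2.400 > 1.000, the image is width-limited.
The image is 2411 / 2.400 ≈ 1004.5833 px tall.
2411 − 1004.5833 = 1406.4167 px of bars.
Bar area = 1406.4167 × 2411 ≈ 3390871 px.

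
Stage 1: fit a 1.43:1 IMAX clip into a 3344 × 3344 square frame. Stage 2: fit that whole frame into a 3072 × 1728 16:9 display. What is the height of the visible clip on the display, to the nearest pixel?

1208 px

Inside the 3344×3344 canvas the clip is width-limited at 3344.00 × 2338.46.
The square canvas is height-limited in 3072×1728, giving 1728.00 × 1728.00; scale factor 0.5167.
The clip scales with it: height 2338.46 × 0.5167 ≈ 1208.39.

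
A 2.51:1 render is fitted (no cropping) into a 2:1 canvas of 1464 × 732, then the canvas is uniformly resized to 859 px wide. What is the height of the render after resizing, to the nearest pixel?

Fitted into 1464×732, the render spans the width; its height is 1464 / 2.510 ≈ 583.27 px.
Resizing to 859 px wide multiplies everything by 0.5867: 583.27 → 342.23 px.

342 px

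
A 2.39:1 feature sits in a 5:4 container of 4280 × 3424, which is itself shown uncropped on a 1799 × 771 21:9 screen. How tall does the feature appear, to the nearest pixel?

Inside the 4280×3424 canvas the feature is width-limited at 4280.00 × 1790.79.
The 5:4 canvas is height-limited in 1799×771, giving 963.75 × 771.00; scale factor 0.2252.
So the feature's height is 1790.79 × 0.2252 ≈ 403.24.

403 px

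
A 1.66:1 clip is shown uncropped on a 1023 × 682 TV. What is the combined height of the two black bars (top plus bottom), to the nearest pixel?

Since 1.660 > 1.500, the clip is width-limited.
Content height = 1023 / 1.660 ≈ 616.27 px.
Black = 682 − 616.27 = 65.73 px.

66 px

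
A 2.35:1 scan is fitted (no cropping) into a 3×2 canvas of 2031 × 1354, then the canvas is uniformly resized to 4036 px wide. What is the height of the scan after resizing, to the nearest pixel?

In the 2031×1354 frame the scan fills the width: height = 2031 / 2.350 ≈ 864.26 px.
Scaling 2031 → 4036 is ×1.9872, so the height becomes 864.26 × 1.9872 ≈ 1717.45 px.

1717 px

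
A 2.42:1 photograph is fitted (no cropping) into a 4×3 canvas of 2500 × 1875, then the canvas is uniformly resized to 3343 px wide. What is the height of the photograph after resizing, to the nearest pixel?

1381 px

Fitted into 2500×1875, the photograph spans the width; its height is 2500 / 2.420 ≈ 1033.06 px.
Scaling 2500 → 3343 is ×1.3372, so the height becomes 1033.06 × 1.3372 ≈ 1381.40 px.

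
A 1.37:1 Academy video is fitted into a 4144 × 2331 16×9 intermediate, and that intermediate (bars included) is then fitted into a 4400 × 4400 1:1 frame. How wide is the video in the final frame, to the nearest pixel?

3391 px

1.37:1 Academy in 4144×2331: fills the height, so the video is 3193.47 × 2331.00.
The 16×9 canvas is width-limited in 4400×4400, giving 4400.00 × 2475.00; scale factor 1.0618.
Applying the same ×1.0618: 3193.47 → 3390.75.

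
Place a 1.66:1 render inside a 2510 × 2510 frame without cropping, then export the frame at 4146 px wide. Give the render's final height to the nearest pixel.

Fitted into 2510×2510, the render spans the width; its height is 2510 / 1.660 ≈ 1512.05 px.
Scaling 2510 → 4146 is ×1.6518, so the height becomes 1512.05 × 1.6518 ≈ 2497.59 px.

2498 px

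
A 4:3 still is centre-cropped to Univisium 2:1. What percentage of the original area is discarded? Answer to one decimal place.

33.3%

Going from 4:3 to Univisium 2:1 means cutting height while keeping width.
Area ratio = (1.333)/(2.000) = 66.67%; the remaining 33.33% is cropped out.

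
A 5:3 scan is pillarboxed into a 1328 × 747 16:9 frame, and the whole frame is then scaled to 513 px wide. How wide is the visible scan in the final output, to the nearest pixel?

At 1328×747 the scan is height-limited, so width = 747 × 5/3 ≈ 1245.00 px.
Resizing to 513 px wide multiplies everything by 0.3863: 1245.00 → 480.94 px.

481 px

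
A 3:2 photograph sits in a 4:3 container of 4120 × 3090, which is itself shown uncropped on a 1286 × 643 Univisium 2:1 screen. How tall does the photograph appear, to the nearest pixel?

First fit — 3:2 into 4120×3090 spans the width: 4120.00 × 2746.67.
The 4:3 canvas is height-limited in 1286×643, giving 857.33 × 643.00; scale factor 0.2081.
So the photograph's height is 2746.67 × 0.2081 ≈ 571.56.

572 px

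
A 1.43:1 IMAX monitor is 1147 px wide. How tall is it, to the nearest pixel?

802 px

Height = 1147 / 1.430 = 802.10.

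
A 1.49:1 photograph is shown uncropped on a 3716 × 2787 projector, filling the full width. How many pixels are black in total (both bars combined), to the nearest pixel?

That makes the image 2493.9597 px tall (3716 / 1.490).
Black = 2787 − 2493.9597 = 293.0403 px.
Across the 3716-px span: 293.0403 × 3716 ≈ 1088938 px.

1088938 pixels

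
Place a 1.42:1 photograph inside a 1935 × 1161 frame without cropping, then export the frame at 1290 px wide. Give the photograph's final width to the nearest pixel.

At 1935×1161 the photograph is height-limited, so width = 1161 × 1.420 ≈ 1648.62 px.
Resizing to 1290 px wide multiplies everything by 0.6667: 1648.62 → 1099.08 px.

1099 px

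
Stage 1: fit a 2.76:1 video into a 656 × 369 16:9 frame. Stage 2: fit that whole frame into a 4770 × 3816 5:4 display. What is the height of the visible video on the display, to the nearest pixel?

1728 px

First fit — 2.76:1 into 656×369 spans the width: 656.00 × 237.68.
Second fit — the 16:9 canvas into 4770×3816 spans the width: 4770.00 × 2683.12 (×7.2713 from 656×369).
Applying the same ×7.2713: 237.68 → 1728.26.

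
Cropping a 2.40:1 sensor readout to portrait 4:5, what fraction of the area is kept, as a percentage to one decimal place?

portrait 4:5 is narrower than 2.40:1, so the crop keeps the full height and trims the width.
Area ratio = (0.800)/(2.400) = 33.33% retained.

33.3%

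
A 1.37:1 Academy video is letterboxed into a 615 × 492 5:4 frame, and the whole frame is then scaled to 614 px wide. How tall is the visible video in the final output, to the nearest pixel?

In the 615×492 frame the video fills the width: height = 615 / 1.370 ≈ 448.91 px.
Resizing to 614 px wide multiplies everything by 0.9984: 448.91 → 448.18 px.

448 px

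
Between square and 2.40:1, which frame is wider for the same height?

2.40:1

square = 1 and 2.4; 2.4 > 1.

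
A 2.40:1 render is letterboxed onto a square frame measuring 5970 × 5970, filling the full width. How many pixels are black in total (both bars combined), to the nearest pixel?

20790525 pixels

The render is 5970 / 2.400 ≈ 2487.5000 px tall.
5970 − 2487.5000 = 3482.5000 px of bars.
That's 3482.5000 × 5970 ≈ 20790525 black pixels.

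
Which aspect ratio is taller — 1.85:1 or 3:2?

1.85 and 3:2 = 1.5; 1.85 > 1.5. The smaller width-to-height ratio is the taller frame.

3:2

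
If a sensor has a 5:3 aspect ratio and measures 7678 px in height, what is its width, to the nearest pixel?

At 5:3, 7678 × 5/3 ≈ 12796.67.

12797 px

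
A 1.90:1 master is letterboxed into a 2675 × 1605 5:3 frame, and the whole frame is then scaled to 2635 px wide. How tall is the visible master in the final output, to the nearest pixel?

Fitted into 2675×1605, the master spans the width; its height is 2675 / 1.900 ≈ 1407.89 px.
The frame scales by 2635/2675 = 0.9850; 1407.89 × 0.9850 ≈ 1386.84 px.

1387 px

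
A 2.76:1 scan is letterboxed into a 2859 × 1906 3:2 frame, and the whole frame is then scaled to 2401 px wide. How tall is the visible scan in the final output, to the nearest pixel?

Fitted into 2859×1906, the scan spans the width; its height is 2859 / 2.760 ≈ 1035.87 px.
The frame scales by 2401/2859 = 0.8398; 1035.87 × 0.8398 ≈ 869.93 px.

870 px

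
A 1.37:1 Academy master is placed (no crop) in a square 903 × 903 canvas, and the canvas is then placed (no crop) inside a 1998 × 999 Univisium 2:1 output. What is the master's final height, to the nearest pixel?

729 px

1.37:1 Academy in 903×903: fills the width, so the master is 903.00 × 659.12.
Second fit — the square canvas into 1998×999 spans the height: 999.00 × 999.00 (×1.1063 from 903×903).
So the master's height is 659.12 × 1.1063 ≈ 729.20.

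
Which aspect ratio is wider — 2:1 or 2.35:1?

2 and 2.35; 2.35 > 2.

2.35:1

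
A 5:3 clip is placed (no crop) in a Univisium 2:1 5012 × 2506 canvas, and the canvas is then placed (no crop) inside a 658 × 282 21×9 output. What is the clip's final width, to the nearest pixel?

5:3 in 5012×2506: fills the height, so the clip is 4176.67 × 2506.00.
Univisium 2:1 in 658×282: fills the height, so the intermediate becomes 564.00 × 282.00 — a scale of ×0.1125.
Applying the same ×0.1125: 4176.67 → 470.00.

470 px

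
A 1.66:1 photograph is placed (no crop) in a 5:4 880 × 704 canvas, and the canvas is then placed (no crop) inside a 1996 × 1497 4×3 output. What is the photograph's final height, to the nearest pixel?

First fit — 1.66:1 into 880×704 spans the width: 880.00 × 530.12.
5:4 in 1996×1497: fills the height, so the intermediate becomes 1871.25 × 1497.00 — a scale of ×2.1264.
So the photograph's height is 530.12 × 2.1264 ≈ 1127.26.

1127 px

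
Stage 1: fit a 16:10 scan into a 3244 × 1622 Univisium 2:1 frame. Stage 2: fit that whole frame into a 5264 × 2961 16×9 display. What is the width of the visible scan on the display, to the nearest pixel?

4211 px

16:10 in 3244×1622: fills the height, so the scan is 2595.20 × 1622.00.
Univisium 2:1 in 5264×2961: fills the width, so the intermediate becomes 5264.00 × 2632.00 — a scale of ×1.6227.
So the scan's width is 2595.20 × 1.6227 ≈ 4211.20.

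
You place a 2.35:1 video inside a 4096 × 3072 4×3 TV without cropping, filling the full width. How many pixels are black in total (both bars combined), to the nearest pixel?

The video is 4096 / 2.350 ≈ 1742.9787 px tall.
Leftover height: 3072 − 1742.9787 = 1329.0213 px.
That's 1329.0213 × 4096 ≈ 5443671 black pixels.

5443671 pixels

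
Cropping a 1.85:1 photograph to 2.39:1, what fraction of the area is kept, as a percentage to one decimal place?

Going from 1.85:1 to 2.39:1 means cutting height while keeping width.
(1.850)/(2.390) ≈ 0.774 of the area survives.

77.4%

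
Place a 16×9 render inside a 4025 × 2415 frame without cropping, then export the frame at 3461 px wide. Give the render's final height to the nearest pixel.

1947 px

In the 4025×2415 frame the render fills the width: height = 4025 × 9/16 ≈ 2264.06 px.
Resizing to 3461 px wide multiplies everything by 0.8599: 2264.06 → 1946.81 px.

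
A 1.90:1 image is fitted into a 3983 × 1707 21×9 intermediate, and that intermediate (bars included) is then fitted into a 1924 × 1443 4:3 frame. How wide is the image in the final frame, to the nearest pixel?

Inside the 3983×1707 canvas the image is height-limited at 3243.30 × 1707.00.
The 21×9 canvas is width-limited in 1924×1443, giving 1924.00 × 824.57; scale factor 0.4831.
Applying the same ×0.4831: 3243.30 → 1566.69.

1567 px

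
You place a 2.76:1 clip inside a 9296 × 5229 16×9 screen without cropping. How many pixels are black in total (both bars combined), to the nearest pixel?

17298778 pixels

Since 2.760 > 1.778, the clip is width-limited.
That makes the image 3368.1159 px tall (9296 / 2.760).
5229 − 3368.1159 = 1860.8841 px of bars.
Across the 9296-px span: 1860.8841 × 9296 ≈ 17298778 px.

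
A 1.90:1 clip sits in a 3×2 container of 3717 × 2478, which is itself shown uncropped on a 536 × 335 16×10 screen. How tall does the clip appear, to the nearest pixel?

1.90:1 in 3717×2478: fills the width, so the clip is 3717.00 × 1956.32.
Second fit — the 3×2 canvas into 536×335 spans the height: 502.50 × 335.00 (×0.1352 from 3717×2478).
The clip scales with it: height 1956.32 × 0.1352 ≈ 264.47.

264 px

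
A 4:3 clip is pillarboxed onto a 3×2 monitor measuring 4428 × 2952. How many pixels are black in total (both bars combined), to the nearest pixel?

1452384 pixels

4:3 is narrower than 3×2, so it spans the full height.
That makes the image 3936.0000 px wide (2952 × 4/3).
Leftover width: 4428 − 3936.0000 = 492.0000 px.
That's 492.0000 × 2952 ≈ 1452384 black pixels.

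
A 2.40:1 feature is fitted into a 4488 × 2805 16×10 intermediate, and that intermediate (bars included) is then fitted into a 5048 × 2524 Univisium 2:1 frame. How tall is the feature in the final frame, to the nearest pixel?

First fit — 2.40:1 into 4488×2805 spans the width: 4488.00 × 1870.00.
Second fit — the 16×10 canvas into 5048×2524 spans the height: 4038.40 × 2524.00 (×0.8998 from 4488×2805).
So the feature's height is 1870.00 × 0.8998 ≈ 1682.67.

1683 px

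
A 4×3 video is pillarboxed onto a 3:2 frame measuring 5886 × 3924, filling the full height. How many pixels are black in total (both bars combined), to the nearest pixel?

2566296 pixels

Content width = 3924 × 4/3 ≈ 5232.0000 px.
Black = 5886 − 5232.0000 = 654.0000 px.
Across the 3924-px span: 654.0000 × 3924 ≈ 2566296 px.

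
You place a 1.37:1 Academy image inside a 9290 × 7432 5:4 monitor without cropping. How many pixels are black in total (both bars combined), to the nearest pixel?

1.37:1 Academy is wider than 5:4, so it spans the full width.
Content height = 9290 / 1.370 ≈ 6781.0219 px.
Black = 7432 − 6781.0219 = 650.9781 px.
Bar area = 650.9781 × 9290 ≈ 6047587 px.

6047587 pixels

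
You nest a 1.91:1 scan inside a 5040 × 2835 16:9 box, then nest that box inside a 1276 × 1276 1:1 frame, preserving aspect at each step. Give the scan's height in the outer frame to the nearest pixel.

668 px

First fit — 1.91:1 into 5040×2835 spans the width: 5040.00 × 2638.74.
The 16:9 canvas is width-limited in 1276×1276, giving 1276.00 × 717.75; scale factor 0.2532.
Applying the same ×0.2532: 2638.74 → 668.06.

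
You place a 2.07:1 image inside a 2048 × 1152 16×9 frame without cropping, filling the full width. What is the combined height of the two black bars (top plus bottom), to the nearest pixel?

Content height = 2048 / 2.070 ≈ 989.37 px.
1152 − 989.37 = 162.63 px of bars.

163 px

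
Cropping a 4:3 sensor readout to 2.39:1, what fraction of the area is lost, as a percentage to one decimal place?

2.39:1 is wider than 4:3, so the crop keeps the full width and trims the height.
Area ratio = (1.333)/(2.390) = 55.79%; the remaining 44.21% is cropped out.

44.2%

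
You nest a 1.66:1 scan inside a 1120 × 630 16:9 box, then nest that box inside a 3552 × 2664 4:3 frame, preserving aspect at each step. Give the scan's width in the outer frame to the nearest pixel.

3317 px

1.66:1 in 1120×630: fills the height, so the scan is 1045.80 × 630.00.
The 16:9 canvas is width-limited in 3552×2664, giving 3552.00 × 1998.00; scale factor 3.1714.
The scan scales with it: width 1045.80 × 3.1714 ≈ 3316.68.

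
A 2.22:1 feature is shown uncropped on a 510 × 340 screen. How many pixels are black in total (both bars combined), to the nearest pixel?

56238 pixels

2.22:1 is wider than 3:2, so it spans the full width.
That makes the image 229.7297 px tall (510 / 2.220).
Leftover height: 340 − 229.7297 = 110.2703 px.
That's 110.2703 × 510 ≈ 56238 black pixels.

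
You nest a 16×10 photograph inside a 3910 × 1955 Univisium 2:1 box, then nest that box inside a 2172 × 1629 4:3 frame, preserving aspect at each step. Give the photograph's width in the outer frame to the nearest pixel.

First fit — 16×10 into 3910×1955 spans the height: 3128.00 × 1955.00.
The Univisium 2:1 canvas is width-limited in 2172×1629, giving 2172.00 × 1086.00; scale factor 0.5555.
So the photograph's width is 3128.00 × 0.5555 ≈ 1737.60.

1738 px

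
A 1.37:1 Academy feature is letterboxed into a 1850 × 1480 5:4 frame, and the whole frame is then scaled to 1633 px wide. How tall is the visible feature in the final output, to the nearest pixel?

At 1850×1480 the feature is width-limited, so height = 1850 / 1.370 ≈ 1350.36 px.
The frame scales by 1633/1850 = 0.8827; 1350.36 × 0.8827 ≈ 1191.97 px.

1192 px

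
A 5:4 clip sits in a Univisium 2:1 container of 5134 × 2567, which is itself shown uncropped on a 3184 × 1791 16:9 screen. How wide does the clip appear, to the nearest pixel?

Inside the 5134×2567 canvas the clip is height-limited at 3208.75 × 2567.00.
The Univisium 2:1 canvas is width-limited in 3184×1791, giving 3184.00 × 1592.00; scale factor 0.6202.
So the clip's width is 3208.75 × 0.6202 ≈ 1990.00.

1990 px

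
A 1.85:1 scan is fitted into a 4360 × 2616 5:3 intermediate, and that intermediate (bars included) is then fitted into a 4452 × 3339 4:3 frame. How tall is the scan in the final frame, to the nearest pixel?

1.85:1 in 4360×2616: fills the width, so the scan is 4360.00 × 2356.76.
5:3 in 4452×3339: fills the width, so the intermediate becomes 4452.00 × 2671.20 — a scale of ×1.0211.
Applying the same ×1.0211: 2356.76 → 2406.49.

2406 px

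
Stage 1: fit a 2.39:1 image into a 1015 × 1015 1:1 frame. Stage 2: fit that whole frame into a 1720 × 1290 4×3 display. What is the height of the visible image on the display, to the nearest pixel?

540 px

2.39:1 in 1015×1015: fills the width, so the image is 1015.00 × 424.69.
Second fit — the 1:1 canvas into 1720×1290 spans the height: 1290.00 × 1290.00 (×1.2709 from 1015×1015).
The image scales with it: height 424.69 × 1.2709 ≈ 539.75.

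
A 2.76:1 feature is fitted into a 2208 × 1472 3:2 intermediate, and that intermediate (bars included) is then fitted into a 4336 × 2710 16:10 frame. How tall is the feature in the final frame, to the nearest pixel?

First fit — 2.76:1 into 2208×1472 spans the width: 2208.00 × 800.00.
Second fit — the 3:2 canvas into 4336×2710 spans the height: 4065.00 × 2710.00 (×1.8410 from 2208×1472).
Applying the same ×1.8410: 800.00 → 1472.83.

1473 px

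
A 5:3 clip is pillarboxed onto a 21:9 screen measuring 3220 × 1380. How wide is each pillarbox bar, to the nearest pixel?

Since 1.667 < 2.333, the clip is height-limited.
Content width = 1380 × 5/3 ≈ 2300.00 px.
Leftover width: 3220 − 2300.00 = 920.00 px → 460.00 each side.

460 px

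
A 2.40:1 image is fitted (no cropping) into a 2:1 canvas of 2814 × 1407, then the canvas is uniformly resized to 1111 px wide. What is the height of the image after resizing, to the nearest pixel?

463 px

At 2814×1407 the image is width-limited, so height = 2814 / 2.400 ≈ 1172.50 px.
The frame scales by 1111/2814 = 0.3948; 1172.50 × 0.3948 ≈ 462.92 px.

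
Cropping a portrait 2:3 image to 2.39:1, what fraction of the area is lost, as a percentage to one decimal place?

72.1%

2.39:1 is wider than portrait 2:3, so the crop keeps the full width and trims the height.
Area ratio = (0.667)/(2.390) = 27.89%; the remaining 72.11% is cropped out.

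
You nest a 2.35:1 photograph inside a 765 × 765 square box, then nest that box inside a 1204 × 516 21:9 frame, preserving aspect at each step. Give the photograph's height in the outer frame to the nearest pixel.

2.35:1 in 765×765: fills the width, so the photograph is 765.00 × 325.53.
Second fit — the square canvas into 1204×516 spans the height: 516.00 × 516.00 (×0.6745 from 765×765).
The photograph scales with it: height 325.53 × 0.6745 ≈ 219.57.

220 px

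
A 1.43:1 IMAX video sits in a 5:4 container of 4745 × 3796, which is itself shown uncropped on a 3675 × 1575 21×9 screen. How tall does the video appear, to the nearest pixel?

1377 px

First fit — 1.43:1 IMAX into 4745×3796 spans the width: 4745.00 × 3318.18.
5:4 in 3675×1575: fills the height, so the intermediate becomes 1968.75 × 1575.00 — a scale of ×0.4149.
The video scales with it: height 3318.18 × 0.4149 ≈ 1376.75.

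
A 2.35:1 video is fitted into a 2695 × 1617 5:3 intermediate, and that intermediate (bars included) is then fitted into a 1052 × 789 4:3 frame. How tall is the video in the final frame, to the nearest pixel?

448 px

Inside the 2695×1617 canvas the video is width-limited at 2695.00 × 1146.81.
The 5:3 canvas is width-limited in 1052×789, giving 1052.00 × 631.20; scale factor 0.3904.
So the video's height is 1146.81 × 0.3904 ≈ 447.66.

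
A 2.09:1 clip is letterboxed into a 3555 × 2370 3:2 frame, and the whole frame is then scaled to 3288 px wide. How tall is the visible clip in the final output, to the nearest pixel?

Fitted into 3555×2370, the clip spans the width; its height is 3555 / 2.090 ≈ 1700.96 px.
The frame scales by 3288/3555 = 0.9249; 1700.96 × 0.9249 ≈ 1573.21 px.

1573 px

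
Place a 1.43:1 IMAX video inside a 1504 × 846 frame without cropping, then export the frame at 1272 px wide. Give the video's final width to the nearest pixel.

In the 1504×846 frame the video fills the height: width = 846 × 1.430 ≈ 1209.78 px.
The frame scales by 1272/1504 = 0.8457; 1209.78 × 0.8457 ≈ 1023.16 px.

1023 px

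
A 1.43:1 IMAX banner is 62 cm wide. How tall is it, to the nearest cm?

43 cm

Height = 62 / 1.430 = 43.36.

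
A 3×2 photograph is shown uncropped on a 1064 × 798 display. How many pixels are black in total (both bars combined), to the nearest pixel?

94341 pixels

3×2 (1.500) > 4:3 (1.333), so the photograph fills the width.
That makes the image 709.3333 px tall (1064 × 2/3).
Black = 798 − 709.3333 = 88.6667 px.
Across the 1064-px span: 88.6667 × 1064 ≈ 94341 px.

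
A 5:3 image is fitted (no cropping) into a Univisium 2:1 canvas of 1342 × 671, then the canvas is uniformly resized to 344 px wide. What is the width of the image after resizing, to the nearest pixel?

At 1342×671 the image is height-limited, so width = 671 × 5/3 ≈ 1118.33 px.
Scaling 1342 → 344 is ×0.2563, so the width becomes 1118.33 × 0.2563 ≈ 286.67 px.

287 px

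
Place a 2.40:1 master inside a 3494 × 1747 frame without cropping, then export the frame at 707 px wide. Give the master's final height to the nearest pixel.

295 px

In the 3494×1747 frame the master fills the width: height = 3494 / 2.400 ≈ 1455.83 px.
The frame scales by 707/3494 = 0.2023; 1455.83 × 0.2023 ≈ 294.58 px.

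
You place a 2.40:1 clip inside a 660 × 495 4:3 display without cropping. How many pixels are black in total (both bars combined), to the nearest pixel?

145200 pixels

Since 2.400 > 1.333, the clip is width-limited.
Content height = 660 / 2.400 ≈ 275.0000 px.
Leftover height: 495 − 275.0000 = 220.0000 px.
Bar area = 220.0000 × 660 ≈ 145200 px.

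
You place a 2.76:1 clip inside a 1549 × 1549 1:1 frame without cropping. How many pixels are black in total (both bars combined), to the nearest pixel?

2.76:1 is wider than 1:1, so it spans the full width.
Content height = 1549 / 2.760 ≈ 561.2319 px.
1549 − 561.2319 = 987.7681 px of bars.
Bar area = 987.7681 × 1549 ≈ 1530053 px.

1530053 pixels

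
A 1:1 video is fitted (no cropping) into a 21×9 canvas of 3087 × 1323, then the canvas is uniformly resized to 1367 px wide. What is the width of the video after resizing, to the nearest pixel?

586 px

At 3087×1323 the video is height-limited, so width = 1323 × 1/1 ≈ 1323.00 px.
The frame scales by 1367/3087 = 0.4428; 1323.00 × 0.4428 ≈ 585.86 px.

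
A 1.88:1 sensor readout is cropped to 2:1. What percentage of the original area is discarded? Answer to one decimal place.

6.0%

The width stays; only height is cut (since 2:1 is wider than 1.88:1).
Area ratio = (1.880)/(2.000) = 94.00%; the remaining 6.00% is cropped out.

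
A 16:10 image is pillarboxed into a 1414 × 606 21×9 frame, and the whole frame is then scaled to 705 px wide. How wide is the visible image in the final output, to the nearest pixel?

483 px

Fitted into 1414×606, the image spans the height; its width is 606 × 16/10 ≈ 969.60 px.
Scaling 1414 → 705 is ×0.4986, so the width becomes 969.60 × 0.4986 ≈ 483.43 px.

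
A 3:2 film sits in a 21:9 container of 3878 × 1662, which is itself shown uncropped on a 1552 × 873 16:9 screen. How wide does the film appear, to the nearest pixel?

3:2 in 3878×1662: fills the height, so the film is 2493.00 × 1662.00.
The 21:9 canvas is width-limited in 1552×873, giving 1552.00 × 665.14; scale factor 0.4002.
Applying the same ×0.4002: 2493.00 → 997.71.

998 px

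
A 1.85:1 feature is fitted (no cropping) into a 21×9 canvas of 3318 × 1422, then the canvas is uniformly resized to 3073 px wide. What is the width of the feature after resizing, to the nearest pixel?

At 3318×1422 the feature is height-limited, so width = 1422 × 1.850 ≈ 2630.70 px.
Resizing to 3073 px wide multiplies everything by 0.9262: 2630.70 → 2436.45 px.

2436 px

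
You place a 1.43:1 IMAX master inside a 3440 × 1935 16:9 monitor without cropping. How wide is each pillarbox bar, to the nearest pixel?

336 px

1.43:1 IMAX is narrower than 16:9, so it spans the full height.
The master is 1935 × 1.430 ≈ 2767.05 px wide.
3440 − 2767.05 = 672.95 px of bars (336.48 each).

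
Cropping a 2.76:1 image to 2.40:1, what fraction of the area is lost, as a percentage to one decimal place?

13.0%

2.40:1 is narrower than 2.76:1, so the crop keeps the full height and trims the width.
Area ratio = (2.400)/(2.760) = 86.96%; the remaining 13.04% is cropped out.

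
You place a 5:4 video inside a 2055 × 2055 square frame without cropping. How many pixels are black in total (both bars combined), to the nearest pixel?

5:4 is wider than square, so it spans the full width.
The video is 2055 × 4/5 ≈ 1644.0000 px tall.
Leftover height: 2055 − 1644.0000 = 411.0000 px.
Bar area = 411.0000 × 2055 ≈ 844605 px.

844605 pixels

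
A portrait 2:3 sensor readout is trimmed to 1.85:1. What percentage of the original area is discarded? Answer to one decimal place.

64.0%

The width stays; only height is cut (since 1.85:1 is wider than portrait 2:3).
Area ratio = (0.667)/(1.850) = 36.04%; the remaining 63.96% is cropped out.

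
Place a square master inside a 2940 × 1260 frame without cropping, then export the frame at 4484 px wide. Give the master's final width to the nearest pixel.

In the 2940×1260 frame the master fills the height: width = 1260 × 1/1 ≈ 1260.00 px.
Scaling 2940 → 4484 is ×1.5252, so the width becomes 1260.00 × 1.5252 ≈ 1921.71 px.

1922 px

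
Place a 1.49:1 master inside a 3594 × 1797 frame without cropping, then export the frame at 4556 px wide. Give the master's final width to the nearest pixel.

3394 px

In the 3594×1797 frame the master fills the height: width = 1797 × 1.490 ≈ 2677.53 px.
Resizing to 4556 px wide multiplies everything by 1.2677: 2677.53 → 3394.22 px.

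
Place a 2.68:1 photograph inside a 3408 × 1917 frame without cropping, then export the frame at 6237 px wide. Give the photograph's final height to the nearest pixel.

At 3408×1917 the photograph is width-limited, so height = 3408 / 2.680 ≈ 1271.64 px.
Resizing to 6237 px wide multiplies everything by 1.8301: 1271.64 → 2327.24 px.

2327 px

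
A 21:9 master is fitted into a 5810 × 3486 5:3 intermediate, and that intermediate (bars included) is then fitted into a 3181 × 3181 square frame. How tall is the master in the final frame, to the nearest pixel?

1363 px

First fit — 21:9 into 5810×3486 spans the width: 5810.00 × 2490.00.
Second fit — the 5:3 canvas into 3181×3181 spans the width: 3181.00 × 1908.60 (×0.5475 from 5810×3486).
So the master's height is 2490.00 × 0.5475 ≈ 1363.29.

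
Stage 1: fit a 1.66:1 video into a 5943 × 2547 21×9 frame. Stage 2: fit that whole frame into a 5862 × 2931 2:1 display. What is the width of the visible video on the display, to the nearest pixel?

Inside the 5943×2547 canvas the video is height-limited at 4228.02 × 2547.00.
The 21×9 canvas is width-limited in 5862×2931, giving 5862.00 × 2512.29; scale factor 0.9864.
Applying the same ×0.9864: 4228.02 → 4170.39.

4170 px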